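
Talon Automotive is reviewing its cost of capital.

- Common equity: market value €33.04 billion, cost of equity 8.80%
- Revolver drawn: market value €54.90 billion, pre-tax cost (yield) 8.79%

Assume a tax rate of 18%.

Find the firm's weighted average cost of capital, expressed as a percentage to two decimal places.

Total capital V = 33.04 + 54.9 = 87.94.
Equity: weight = 33.04/87.94 = 0.3757; cost = 8.8%.
Revolver drawn: weight = 54.9/87.94 = 0.6243; after-tax cost = 8.79% × (1 − 18%) = 7.2078%.
WACC = 0.3757 × 8.8000% + 0.6243 × 7.2078% = 7.8060%.

7.81%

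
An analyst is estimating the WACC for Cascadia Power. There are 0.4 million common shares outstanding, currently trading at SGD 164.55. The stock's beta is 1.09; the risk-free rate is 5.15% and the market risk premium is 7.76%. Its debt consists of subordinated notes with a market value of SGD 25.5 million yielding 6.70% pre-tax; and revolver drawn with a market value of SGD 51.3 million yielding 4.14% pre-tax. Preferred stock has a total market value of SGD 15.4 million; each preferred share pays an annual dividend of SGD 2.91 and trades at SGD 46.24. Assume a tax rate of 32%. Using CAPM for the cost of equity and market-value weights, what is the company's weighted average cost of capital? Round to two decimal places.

Cost of equity via CAPM: Re = 5.15% + 1.09 × 7.76% = 13.6084%.
Cost of preferred: Rp = 2.91 / 46.24 = 6.2933%.
Market value of equity E = 164.55 × 0.4m = 65.82m.
Total capital V = 65.82 + 15.4 + 25.5 + 51.3 = 158.02.
Equity: weight = 65.82/158.02 = 0.4165; cost = 13.6084%.
Preferred: weight = 15.4/158.02 = 0.0975; cost = 6.2933%.
Subordinated notes: weight = 25.5/158.02 = 0.1614; after-tax cost = 6.7% × (1 − 32%) = 4.5560%.
Revolver drawn: weight = 51.3/158.02 = 0.3246; after-tax cost = 4.14% × (1 − 32%) = 2.8152%.
WACC = 0.4165 × 13.6084% + 0.0975 × 6.2933% + 0.1614 × 4.5560% + 0.3246 × 2.8152% = 7.9308%.

7.93%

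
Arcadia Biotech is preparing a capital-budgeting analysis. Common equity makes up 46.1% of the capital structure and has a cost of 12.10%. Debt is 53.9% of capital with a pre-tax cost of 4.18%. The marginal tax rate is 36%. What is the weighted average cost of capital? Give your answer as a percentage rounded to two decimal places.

7.02%

After-tax cost of debt = 4.18% × (1 − 36%) = 2.6752%.
WACC = 0.461 × 12.1000% + 0.539 × 2.6752% = 7.0200%.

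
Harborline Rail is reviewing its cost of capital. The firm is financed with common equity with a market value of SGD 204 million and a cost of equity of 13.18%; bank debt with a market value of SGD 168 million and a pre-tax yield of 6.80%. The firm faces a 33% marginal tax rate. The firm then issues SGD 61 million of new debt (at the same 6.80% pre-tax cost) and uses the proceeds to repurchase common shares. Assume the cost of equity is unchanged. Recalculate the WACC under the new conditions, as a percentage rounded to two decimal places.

After the change:
Total capital V = 143 + 229 = 372.
Equity: weight = 143/372 = 0.3844; cost = 13.18%.
Bank debt: weight = 229/372 = 0.6156; after-tax cost = 6.8% × (1 − 33%) = 4.5560%.
WACC = 0.3844 × 13.1800% + 0.6156 × 4.5560% = 7.8711%.

7.87%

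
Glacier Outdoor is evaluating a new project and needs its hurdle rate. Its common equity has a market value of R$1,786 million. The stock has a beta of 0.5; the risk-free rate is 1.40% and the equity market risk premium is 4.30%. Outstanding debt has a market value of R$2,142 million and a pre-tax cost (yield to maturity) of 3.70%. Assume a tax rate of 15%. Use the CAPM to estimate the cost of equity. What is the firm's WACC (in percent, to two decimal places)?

3.33%

Cost of equity via CAPM: Re = 1.4% + 0.5 × 4.3% = 3.5500%.
Total capital V = 1786 + 2142 = 3928.
Equity: weight = 1786/3928 = 0.4547; cost = 3.55%.
Debt: weight = 2142/3928 = 0.5453; after-tax cost = 3.7% × (1 − 15%) = 3.1450%.
WACC = 0.4547 × 3.5500% + 0.5453 × 3.1450% = 3.3291%.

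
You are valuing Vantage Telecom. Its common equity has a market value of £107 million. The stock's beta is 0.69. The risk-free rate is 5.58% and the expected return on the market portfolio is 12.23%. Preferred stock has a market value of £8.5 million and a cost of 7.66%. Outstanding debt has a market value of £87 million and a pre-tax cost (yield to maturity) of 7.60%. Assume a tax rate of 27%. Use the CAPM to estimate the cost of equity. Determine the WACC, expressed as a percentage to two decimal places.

8.08%

Market risk premium = 12.23% − 5.58% = 6.65%.
Cost of equity via CAPM: Re = 5.58% + 0.69 × 6.65% = 10.1685%.
Total capital V = 107 + 8.5 + 87 = 202.5.
Equity: weight = 107/202.5 = 0.5284; cost = 10.1685%.
Preferred: weight = 8.5/202.5 = 0.0420; cost = 7.66%.
Debt: weight = 87/202.5 = 0.4296; after-tax cost = 7.6% × (1 − 27%) = 5.5480%.
WACC = 0.5284 × 10.1685% + 0.0420 × 7.6600% + 0.4296 × 5.5480% = 8.0781%.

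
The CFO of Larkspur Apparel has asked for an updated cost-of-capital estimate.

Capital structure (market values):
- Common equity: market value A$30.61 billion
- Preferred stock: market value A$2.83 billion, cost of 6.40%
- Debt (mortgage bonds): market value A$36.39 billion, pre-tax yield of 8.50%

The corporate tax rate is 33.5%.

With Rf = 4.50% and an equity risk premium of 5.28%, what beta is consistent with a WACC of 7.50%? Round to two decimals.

1.00

Total capital V = 30.61 + 2.83 + 36.39 = 69.83.
Equity weight = 30.61/69.83 = 0.4384.
Preferred weight = 2.83/69.83 = 0.0405.
Mortgage bonds weight = 36.39/69.83 = 0.5211.
Debt contribution = 0.5211 × 8.5% × (1 − 33.5%) = 2.9456%.
Preferred contribution = 0.0405 × 6.4% = 0.2594%.
Required equity contribution = 7.5% − 3.2050% = 4.2950%  ⇒  Re = 9.7981%.
CAPM: 9.7981% = 4.5% + β × 5.28%  ⇒  β = 1.0034.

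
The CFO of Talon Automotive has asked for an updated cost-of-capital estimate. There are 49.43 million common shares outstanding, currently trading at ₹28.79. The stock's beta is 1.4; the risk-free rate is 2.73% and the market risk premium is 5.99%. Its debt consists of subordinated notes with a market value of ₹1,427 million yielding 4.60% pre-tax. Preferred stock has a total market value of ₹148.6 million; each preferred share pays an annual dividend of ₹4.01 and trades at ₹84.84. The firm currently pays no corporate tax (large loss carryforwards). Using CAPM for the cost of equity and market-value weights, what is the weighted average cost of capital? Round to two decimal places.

Cost of equity via CAPM: Re = 2.73% + 1.4 × 5.99% = 11.1160%.
Cost of preferred: Rp = 4.01 / 84.84 = 4.7265%.
Market value of equity E = 28.79 × 49.43m = 1423.0897m.
Total capital V = 1423.0897 + 148.6 + 1427 = 2998.6897.
Equity: weight = 1423.0897/2998.6897 = 0.4746; cost = 11.116%.
Preferred: weight = 148.6/2998.6897 = 0.0496; cost = 4.7265%.
Subordinated notes: weight = 1427/2998.6897 = 0.4759; after-tax cost = 4.6% × (1 − 0%) = 4.6000%.
WACC = 0.4746 × 11.1160% + 0.0496 × 4.7265% + 0.4759 × 4.6000% = 7.6986%.

7.70%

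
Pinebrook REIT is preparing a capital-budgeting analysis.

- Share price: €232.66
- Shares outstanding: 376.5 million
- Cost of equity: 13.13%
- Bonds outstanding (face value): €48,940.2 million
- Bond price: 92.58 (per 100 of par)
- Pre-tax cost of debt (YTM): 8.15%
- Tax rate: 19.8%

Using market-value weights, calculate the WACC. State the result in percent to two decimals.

Market value of equity E = 232.66 × 376.5m = 87596.49m. Market value of debt D = 48940.2m × 92.58/100 = 45308.83716m.
Total capital V = 87596.49 + 45308.83716 = 132905.32716.
Equity: weight = 87596.49/132905.32716 = 0.6591; cost = 13.13%.
Bonds outstanding: weight = 45308.83716/132905.32716 = 0.3409; after-tax cost = 8.15% × (1 − 19.8%) = 6.5363%.
WACC = 0.6591 × 13.1300% + 0.3409 × 6.5363% = 10.8821%.

10.88%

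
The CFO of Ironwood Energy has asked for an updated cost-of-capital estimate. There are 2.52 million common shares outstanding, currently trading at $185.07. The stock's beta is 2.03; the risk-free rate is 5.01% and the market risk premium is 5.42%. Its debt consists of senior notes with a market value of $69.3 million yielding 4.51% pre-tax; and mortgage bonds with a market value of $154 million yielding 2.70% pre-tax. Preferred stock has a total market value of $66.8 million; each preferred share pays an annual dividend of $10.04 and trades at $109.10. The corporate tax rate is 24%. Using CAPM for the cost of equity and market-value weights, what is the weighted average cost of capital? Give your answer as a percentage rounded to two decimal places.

11.42%

Cost of equity via CAPM: Re = 5.01% + 2.03 × 5.42% = 16.0126%.
Cost of preferred: Rp = 10.04 / 109.1 = 9.2026%.
Market value of equity E = 185.07 × 2.52m = 466.3764m.
Total capital V = 466.3764 + 66.8 + 69.3 + 154 = 756.4764.
Equity: weight = 466.3764/756.4764 = 0.6165; cost = 16.0126%.
Preferred: weight = 66.8/756.4764 = 0.0883; cost = 9.2026%.
Senior notes: weight = 69.3/756.4764 = 0.0916; after-tax cost = 4.51% × (1 − 24%) = 3.4276%.
Mortgage bonds: weight = 154/756.4764 = 0.2036; after-tax cost = 2.7% × (1 − 24%) = 2.0520%.
WACC = 0.6165 × 16.0126% + 0.0883 × 9.2026% + 0.0916 × 3.4276% + 0.2036 × 2.0520% = 11.4163%.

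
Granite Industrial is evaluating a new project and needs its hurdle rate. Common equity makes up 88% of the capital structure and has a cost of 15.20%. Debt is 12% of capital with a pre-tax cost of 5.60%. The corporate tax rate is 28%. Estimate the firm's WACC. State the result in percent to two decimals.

After-tax cost of debt = 5.6% × (1 − 28%) = 4.0320%.
WACC = 0.880 × 15.2000% + 0.120 × 4.0320% = 13.8598%.

13.86%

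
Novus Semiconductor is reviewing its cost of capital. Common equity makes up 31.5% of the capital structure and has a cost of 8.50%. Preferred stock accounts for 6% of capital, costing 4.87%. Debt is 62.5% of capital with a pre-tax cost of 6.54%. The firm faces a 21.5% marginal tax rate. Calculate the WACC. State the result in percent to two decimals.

After-tax cost of debt = 6.54% × (1 − 21.5%) = 5.1339%.
WACC = 0.315 × 8.5000% + 0.060 × 4.8700% + 0.625 × 5.1339% = 6.1784%.

6.18%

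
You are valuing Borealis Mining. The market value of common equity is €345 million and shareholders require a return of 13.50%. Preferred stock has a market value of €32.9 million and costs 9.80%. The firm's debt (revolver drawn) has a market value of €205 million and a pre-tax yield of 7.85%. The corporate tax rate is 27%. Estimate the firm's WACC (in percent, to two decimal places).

10.56%

Total capital V = 345 + 32.9 + 205 = 582.9.
Equity: weight = 345/582.9 = 0.5919; cost = 13.5%.
Preferred: weight = 32.9/582.9 = 0.0564; cost = 9.8%.
Revolver drawn: weight = 205/582.9 = 0.3517; after-tax cost = 7.85% × (1 − 27%) = 5.7305%.
WACC = 0.5919 × 13.5000% + 0.0564 × 9.8000% + 0.3517 × 5.7305% = 10.5587%.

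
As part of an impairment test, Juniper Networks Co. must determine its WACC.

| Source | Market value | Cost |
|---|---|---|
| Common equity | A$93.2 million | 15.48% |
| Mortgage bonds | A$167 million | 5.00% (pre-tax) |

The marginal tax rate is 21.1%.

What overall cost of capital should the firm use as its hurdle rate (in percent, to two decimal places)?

Total capital V = 93.2 + 167 = 260.2.
Equity: weight = 93.2/260.2 = 0.3582; cost = 15.48%.
Mortgage bonds: weight = 167/260.2 = 0.6418; after-tax cost = 5% × (1 − 21.1%) = 3.9450%.
WACC = 0.3582 × 15.4800% + 0.6418 × 3.9450% = 8.0767%.

8.08%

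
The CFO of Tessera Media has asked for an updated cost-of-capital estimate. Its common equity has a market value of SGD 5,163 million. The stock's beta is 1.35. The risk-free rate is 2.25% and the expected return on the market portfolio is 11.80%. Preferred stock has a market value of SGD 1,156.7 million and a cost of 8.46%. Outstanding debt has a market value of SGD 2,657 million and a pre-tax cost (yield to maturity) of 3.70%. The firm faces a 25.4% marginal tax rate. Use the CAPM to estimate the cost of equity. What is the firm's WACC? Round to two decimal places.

10.62%

Market risk premium = 11.8% − 2.25% = 9.55%.
Cost of equity via CAPM: Re = 2.25% + 1.35 × 9.55% = 15.1425%.
Total capital V = 5163 + 1156.7 + 2657 = 8976.7.
Equity: weight = 5163/8976.7 = 0.5752; cost = 15.1425%.
Preferred: weight = 1156.7/8976.7 = 0.1289; cost = 8.46%.
Debt: weight = 2657/8976.7 = 0.2960; after-tax cost = 3.7% × (1 − 25.4%) = 2.7602%.
WACC = 0.5752 × 15.1425% + 0.1289 × 8.4600% + 0.2960 × 2.7602% = 10.6164%.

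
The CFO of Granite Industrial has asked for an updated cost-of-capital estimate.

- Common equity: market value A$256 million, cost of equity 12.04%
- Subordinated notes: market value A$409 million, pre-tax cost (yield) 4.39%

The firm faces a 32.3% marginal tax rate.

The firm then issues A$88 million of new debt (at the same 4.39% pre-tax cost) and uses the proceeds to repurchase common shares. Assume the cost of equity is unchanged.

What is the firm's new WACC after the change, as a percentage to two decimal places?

After the change:
Total capital V = 168 + 497 = 665.
Equity: weight = 168/665 = 0.2526; cost = 12.04%.
Subordinated notes: weight = 497/665 = 0.7474; after-tax cost = 4.39% × (1 − 32.3%) = 2.9720%.
WACC = 0.2526 × 12.0400% + 0.7474 × 2.9720% = 5.2629%.

5.26%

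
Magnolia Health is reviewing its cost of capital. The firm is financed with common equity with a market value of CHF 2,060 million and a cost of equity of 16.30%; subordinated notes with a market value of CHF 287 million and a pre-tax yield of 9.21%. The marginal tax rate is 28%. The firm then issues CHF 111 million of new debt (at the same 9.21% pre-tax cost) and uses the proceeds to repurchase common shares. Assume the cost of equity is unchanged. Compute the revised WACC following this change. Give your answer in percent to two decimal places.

After the change:
Total capital V = 1949 + 398 = 2347.
Equity: weight = 1949/2347 = 0.8304; cost = 16.3%.
Subordinated notes: weight = 398/2347 = 0.1696; after-tax cost = 9.21% × (1 − 28%) = 6.6312%.
WACC = 0.8304 × 16.3000% + 0.1696 × 6.6312% = 14.6604%.

14.66%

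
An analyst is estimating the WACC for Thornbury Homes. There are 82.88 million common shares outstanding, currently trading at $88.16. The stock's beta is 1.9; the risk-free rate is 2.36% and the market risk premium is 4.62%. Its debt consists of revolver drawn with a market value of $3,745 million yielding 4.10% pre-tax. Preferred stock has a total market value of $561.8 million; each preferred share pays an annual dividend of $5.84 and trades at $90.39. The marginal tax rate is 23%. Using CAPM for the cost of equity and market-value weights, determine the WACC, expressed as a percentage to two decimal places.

Cost of equity via CAPM: Re = 2.36% + 1.9 × 4.62% = 11.1380%.
Cost of preferred: Rp = 5.84 / 90.39 = 6.4609%.
Market value of equity E = 88.16 × 82.88m = 7306.7008m.
Total capital V = 7306.7008 + 561.8 + 3745 = 11613.5008.
Equity: weight = 7306.7008/11613.5008 = 0.6292; cost = 11.138%.
Preferred: weight = 561.8/11613.5008 = 0.0484; cost = 6.4609%.
Revolver drawn: weight = 3745/11613.5008 = 0.3225; after-tax cost = 4.1% × (1 − 23%) = 3.1570%.
WACC = 0.6292 × 11.1380% + 0.0484 × 6.4609% + 0.3225 × 3.1570% = 8.3381%.

8.34%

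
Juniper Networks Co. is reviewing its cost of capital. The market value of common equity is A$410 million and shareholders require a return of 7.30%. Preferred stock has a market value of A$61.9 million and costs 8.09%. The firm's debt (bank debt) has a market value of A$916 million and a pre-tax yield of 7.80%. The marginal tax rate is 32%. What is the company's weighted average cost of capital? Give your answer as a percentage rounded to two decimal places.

6.02%

Total capital V = 410 + 61.9 + 916 = 1387.9.
Equity: weight = 410/1387.9 = 0.2954; cost = 7.3%.
Preferred: weight = 61.9/1387.9 = 0.0446; cost = 8.09%.
Bank debt: weight = 916/1387.9 = 0.6600; after-tax cost = 7.8% × (1 − 32%) = 5.3040%.
WACC = 0.2954 × 7.3000% + 0.0446 × 8.0900% + 0.6600 × 5.3040% = 6.0179%.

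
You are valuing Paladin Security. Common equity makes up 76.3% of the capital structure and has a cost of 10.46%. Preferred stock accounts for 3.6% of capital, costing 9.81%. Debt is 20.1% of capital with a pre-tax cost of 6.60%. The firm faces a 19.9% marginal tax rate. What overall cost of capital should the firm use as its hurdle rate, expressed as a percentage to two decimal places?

After-tax cost of debt = 6.6% × (1 − 19.9%) = 5.2866%.
WACC = 0.763 × 10.4600% + 0.036 × 9.8100% + 0.201 × 5.2866% = 9.3967%.

9.40%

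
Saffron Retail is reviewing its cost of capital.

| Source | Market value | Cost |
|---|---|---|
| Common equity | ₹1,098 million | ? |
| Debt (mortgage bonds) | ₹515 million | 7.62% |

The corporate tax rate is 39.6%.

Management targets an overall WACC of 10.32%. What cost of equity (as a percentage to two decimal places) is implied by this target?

Total capital V = 1098 + 515 = 1613.
Equity weight = 1098/1613 = 0.6807.
Mortgage bonds weight = 515/1613 = 0.3193.
Debt contribution = 0.3193 × 7.62% × (1 − 39.6%) = 1.4695%.
Required equity contribution = 10.32% − 1.4695% = 8.8505%.
Re = 8.8505% / 0.6807 = 13.0017%.

13.00%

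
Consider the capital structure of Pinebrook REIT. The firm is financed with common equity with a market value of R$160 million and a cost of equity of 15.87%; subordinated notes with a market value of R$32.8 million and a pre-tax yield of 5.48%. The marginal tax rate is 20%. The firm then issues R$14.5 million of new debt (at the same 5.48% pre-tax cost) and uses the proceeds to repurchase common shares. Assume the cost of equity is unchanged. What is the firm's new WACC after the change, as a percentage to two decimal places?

After the change:
Total capital V = 145.5 + 47.3 = 192.8.
Equity: weight = 145.5/192.8 = 0.7547; cost = 15.87%.
Subordinated notes: weight = 47.3/192.8 = 0.2453; after-tax cost = 5.48% × (1 − 20%) = 4.3840%.
WACC = 0.7547 × 15.8700% + 0.2453 × 4.3840% = 13.0521%.

13.05%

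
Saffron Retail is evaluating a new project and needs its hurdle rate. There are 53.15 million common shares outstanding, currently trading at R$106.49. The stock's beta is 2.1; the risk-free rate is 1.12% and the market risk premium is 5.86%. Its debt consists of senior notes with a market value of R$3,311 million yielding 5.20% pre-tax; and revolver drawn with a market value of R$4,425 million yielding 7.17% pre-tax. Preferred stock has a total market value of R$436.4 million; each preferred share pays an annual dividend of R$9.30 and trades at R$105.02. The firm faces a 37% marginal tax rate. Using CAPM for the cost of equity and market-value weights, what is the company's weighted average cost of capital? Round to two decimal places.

Cost of equity via CAPM: Re = 1.12% + 2.1 × 5.86% = 13.4260%.
Cost of preferred: Rp = 9.3 / 105.02 = 8.8555%.
Market value of equity E = 106.49 × 53.15m = 5659.9435m.
Total capital V = 5659.9435 + 436.4 + 3311 + 4425 = 13832.3435.
Equity: weight = 5659.9435/13832.3435 = 0.4092; cost = 13.426%.
Preferred: weight = 436.4/13832.3435 = 0.0315; cost = 8.8555%.
Senior notes: weight = 3311/13832.3435 = 0.2394; after-tax cost = 5.2% × (1 − 37%) = 3.2760%.
Revolver drawn: weight = 4425/13832.3435 = 0.3199; after-tax cost = 7.17% × (1 − 37%) = 4.5171%.
WACC = 0.4092 × 13.4260% + 0.0315 × 8.8555% + 0.2394 × 3.2760% + 0.3199 × 4.5171% = 8.0023%.

8.00%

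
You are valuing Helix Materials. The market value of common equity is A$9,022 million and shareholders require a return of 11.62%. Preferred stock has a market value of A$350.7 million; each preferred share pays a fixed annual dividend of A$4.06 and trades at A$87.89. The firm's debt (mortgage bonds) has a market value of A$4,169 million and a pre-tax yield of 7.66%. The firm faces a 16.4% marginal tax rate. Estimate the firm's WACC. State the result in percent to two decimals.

9.83%

Cost of preferred: Rp = 4.06 / 87.89 = 4.6194%.
Total capital V = 9022 + 350.7 + 4169 = 13541.7.
Equity: weight = 9022/13541.7 = 0.6662; cost = 11.62%.
Preferred: weight = 350.7/13541.7 = 0.0259; cost = 4.6194%.
Mortgage bonds: weight = 4169/13541.7 = 0.3079; after-tax cost = 7.66% × (1 − 16.4%) = 6.4038%.
WACC = 0.6662 × 11.6200% + 0.0259 × 4.6194% + 0.3079 × 6.4038% = 9.8328%.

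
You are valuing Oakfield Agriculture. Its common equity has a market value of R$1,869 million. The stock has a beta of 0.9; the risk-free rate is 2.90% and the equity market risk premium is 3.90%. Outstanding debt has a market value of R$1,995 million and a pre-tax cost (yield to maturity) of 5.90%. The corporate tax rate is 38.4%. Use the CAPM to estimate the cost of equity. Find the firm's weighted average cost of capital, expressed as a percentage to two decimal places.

4.98%

Cost of equity via CAPM: Re = 2.9% + 0.9 × 3.9% = 6.4100%.
Total capital V = 1869 + 1995 = 3864.
Equity: weight = 1869/3864 = 0.4837; cost = 6.41%.
Debt: weight = 1995/3864 = 0.5163; after-tax cost = 5.9% × (1 − 38.4%) = 3.6344%.
WACC = 0.4837 × 6.4100% + 0.5163 × 3.6344% = 4.9769%.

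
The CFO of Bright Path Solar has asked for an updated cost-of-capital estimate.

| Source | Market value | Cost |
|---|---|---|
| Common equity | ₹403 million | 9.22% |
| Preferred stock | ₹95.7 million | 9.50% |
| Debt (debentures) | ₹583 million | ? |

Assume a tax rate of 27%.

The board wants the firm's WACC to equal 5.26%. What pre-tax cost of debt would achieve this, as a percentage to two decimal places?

2.50%

Total capital V = 403 + 95.7 + 583 = 1081.7.
Equity weight = 403/1081.7 = 0.3726.
Preferred weight = 95.7/1081.7 = 0.0885.
Debentures weight = 583/1081.7 = 0.5390.
Equity contribution = 0.3726 × 9.22% = 3.4350%.
Preferred contribution = 0.0885 × 9.5% = 0.8405%.
Remaining for debt = 5.26% − 4.2755% = 0.9845%.
Rd × (1 − 27%) × 0.5390 = 0.9845%  ⇒  Rd = 2.5022%.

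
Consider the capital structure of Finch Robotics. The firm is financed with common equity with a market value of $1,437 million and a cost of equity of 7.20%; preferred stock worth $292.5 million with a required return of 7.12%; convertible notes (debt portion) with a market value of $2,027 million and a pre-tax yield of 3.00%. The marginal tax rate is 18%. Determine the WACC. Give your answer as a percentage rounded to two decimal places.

Total capital V = 1437 + 292.5 + 2027 = 3756.5.
Equity: weight = 1437/3756.5 = 0.3825; cost = 7.2%.
Preferred: weight = 292.5/3756.5 = 0.0779; cost = 7.12%.
Convertible notes (debt portion): weight = 2027/3756.5 = 0.5396; after-tax cost = 3% × (1 − 18%) = 2.4600%.
WACC = 0.3825 × 7.2000% + 0.0779 × 7.1200% + 0.5396 × 2.4600% = 4.6361%.

4.64%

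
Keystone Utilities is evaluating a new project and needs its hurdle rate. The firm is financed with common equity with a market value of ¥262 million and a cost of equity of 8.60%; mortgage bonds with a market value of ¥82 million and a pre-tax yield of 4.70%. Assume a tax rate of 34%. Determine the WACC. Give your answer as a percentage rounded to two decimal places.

Total capital V = 262 + 82 = 344.
Equity: weight = 262/344 = 0.7616; cost = 8.6%.
Mortgage bonds: weight = 82/344 = 0.2384; after-tax cost = 4.7% × (1 − 34%) = 3.1020%.
WACC = 0.7616 × 8.6000% + 0.2384 × 3.1020% = 7.2894%.

7.29%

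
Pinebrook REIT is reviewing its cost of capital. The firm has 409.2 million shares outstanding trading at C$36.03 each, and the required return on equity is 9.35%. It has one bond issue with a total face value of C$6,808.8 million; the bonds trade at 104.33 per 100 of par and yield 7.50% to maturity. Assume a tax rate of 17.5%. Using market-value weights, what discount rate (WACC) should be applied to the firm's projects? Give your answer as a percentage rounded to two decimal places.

8.32%

Market value of equity E = 36.03 × 409.2m = 14743.476m. Market value of debt D = 6808.8m × 104.33/100 = 7103.62104m.
Total capital V = 14743.476 + 7103.62104 = 21847.09704.
Equity: weight = 14743.476/21847.09704 = 0.6748; cost = 9.35%.
Bonds outstanding: weight = 7103.62104/21847.09704 = 0.3252; after-tax cost = 7.5% × (1 − 17.5%) = 6.1875%.
WACC = 0.6748 × 9.3500% + 0.3252 × 6.1875% = 8.3217%.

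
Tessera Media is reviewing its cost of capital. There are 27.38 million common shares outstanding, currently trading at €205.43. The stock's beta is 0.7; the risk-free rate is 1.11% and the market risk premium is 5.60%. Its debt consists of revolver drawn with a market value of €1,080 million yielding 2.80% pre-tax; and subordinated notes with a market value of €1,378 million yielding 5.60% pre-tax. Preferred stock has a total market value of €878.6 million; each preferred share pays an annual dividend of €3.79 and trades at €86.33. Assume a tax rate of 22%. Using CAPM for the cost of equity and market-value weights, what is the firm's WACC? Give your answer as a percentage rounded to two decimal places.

4.52%

Cost of equity via CAPM: Re = 1.11% + 0.7 × 5.6% = 5.0300%.
Cost of preferred: Rp = 3.79 / 86.33 = 4.3901%.
Market value of equity E = 205.43 × 27.38m = 5624.6734m.
Total capital V = 5624.6734 + 878.6 + 1080 + 1378 = 8961.2734.
Equity: weight = 5624.6734/8961.2734 = 0.6277; cost = 5.03%.
Preferred: weight = 878.6/8961.2734 = 0.0980; cost = 4.3901%.
Revolver drawn: weight = 1080/8961.2734 = 0.1205; after-tax cost = 2.8% × (1 − 22%) = 2.1840%.
Subordinated notes: weight = 1378/8961.2734 = 0.1538; after-tax cost = 5.6% × (1 − 22%) = 4.3680%.
WACC = 0.6277 × 5.0300% + 0.0980 × 4.3901% + 0.1205 × 2.1840% + 0.1538 × 4.3680% = 4.5225%.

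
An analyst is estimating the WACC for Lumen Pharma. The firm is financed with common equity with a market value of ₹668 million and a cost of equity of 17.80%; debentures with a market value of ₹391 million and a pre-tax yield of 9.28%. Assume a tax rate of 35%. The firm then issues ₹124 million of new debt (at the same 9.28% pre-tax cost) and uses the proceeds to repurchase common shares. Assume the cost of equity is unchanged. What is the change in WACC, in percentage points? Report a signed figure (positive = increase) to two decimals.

-1.38 pp

Current WACC:
Total capital V = 668 + 391 = 1059.
Equity: weight = 668/1059 = 0.6308; cost = 17.8%.
Debentures: weight = 391/1059 = 0.3692; after-tax cost = 9.28% × (1 − 35%) = 6.0320%.
WACC = 0.6308 × 17.8000% + 0.3692 × 6.0320% = 13.4551%.
After the change:
Total capital V = 544 + 515 = 1059.
Equity: weight = 544/1059 = 0.5137; cost = 17.8%.
Debentures: weight = 515/1059 = 0.4863; after-tax cost = 9.28% × (1 − 35%) = 6.0320%.
WACC = 0.5137 × 17.8000% + 0.4863 × 6.0320% = 12.0771%.
Change in WACC = 12.0771% − 13.4551% = -1.3779 pp.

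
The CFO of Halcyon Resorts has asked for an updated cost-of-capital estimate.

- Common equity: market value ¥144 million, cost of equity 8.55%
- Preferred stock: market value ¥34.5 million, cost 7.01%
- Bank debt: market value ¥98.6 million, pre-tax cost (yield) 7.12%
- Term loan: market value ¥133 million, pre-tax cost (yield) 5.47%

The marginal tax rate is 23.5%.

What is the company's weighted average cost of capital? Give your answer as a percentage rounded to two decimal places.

Total capital V = 144 + 34.5 + 98.6 + 133 = 410.1.
Equity: weight = 144/410.1 = 0.3511; cost = 8.55%.
Preferred: weight = 34.5/410.1 = 0.0841; cost = 7.01%.
Bank debt: weight = 98.6/410.1 = 0.2404; after-tax cost = 7.12% × (1 − 23.5%) = 5.4468%.
Term loan: weight = 133/410.1 = 0.3243; after-tax cost = 5.47% × (1 − 23.5%) = 4.1845%.
WACC = 0.3511 × 8.5500% + 0.0841 × 7.0100% + 0.2404 × 5.4468% + 0.3243 × 4.1845% = 6.2586%.

6.26%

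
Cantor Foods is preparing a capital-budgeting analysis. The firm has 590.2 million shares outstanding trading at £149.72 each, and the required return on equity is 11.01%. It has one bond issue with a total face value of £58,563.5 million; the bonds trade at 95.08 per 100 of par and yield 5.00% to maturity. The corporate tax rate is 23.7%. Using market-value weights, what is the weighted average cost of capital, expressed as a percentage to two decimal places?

Market value of equity E = 149.72 × 590.2m = 88364.744m. Market value of debt D = 58563.5m × 95.08/100 = 55682.1758m.
Total capital V = 88364.744 + 55682.1758 = 144046.9198.
Equity: weight = 88364.744/144046.9198 = 0.6134; cost = 11.01%.
Bonds outstanding: weight = 55682.1758/144046.9198 = 0.3866; after-tax cost = 5% × (1 − 23.7%) = 3.8150%.
WACC = 0.6134 × 11.0100% + 0.3866 × 3.8150% = 8.2287%.

8.23%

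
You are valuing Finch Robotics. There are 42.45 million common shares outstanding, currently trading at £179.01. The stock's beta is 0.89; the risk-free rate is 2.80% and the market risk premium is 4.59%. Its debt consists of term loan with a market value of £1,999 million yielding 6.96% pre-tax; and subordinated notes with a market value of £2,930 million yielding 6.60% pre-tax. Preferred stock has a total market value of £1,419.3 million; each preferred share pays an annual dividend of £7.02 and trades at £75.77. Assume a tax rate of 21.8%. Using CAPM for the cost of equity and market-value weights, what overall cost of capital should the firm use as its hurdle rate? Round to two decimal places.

6.56%

Cost of equity via CAPM: Re = 2.8% + 0.89 × 4.59% = 6.8851%.
Cost of preferred: Rp = 7.02 / 75.77 = 9.2649%.
Market value of equity E = 179.01 × 42.45m = 7598.9745m.
Total capital V = 7598.9745 + 1419.3 + 1999 + 2930 = 13947.2745.
Equity: weight = 7598.9745/13947.2745 = 0.5448; cost = 6.8851%.
Preferred: weight = 1419.3/13947.2745 = 0.1018; cost = 9.2649%.
Term loan: weight = 1999/13947.2745 = 0.1433; after-tax cost = 6.96% × (1 − 21.8%) = 5.4427%.
Subordinated notes: weight = 2930/13947.2745 = 0.2101; after-tax cost = 6.6% × (1 − 21.8%) = 5.1612%.
WACC = 0.5448 × 6.8851% + 0.1018 × 9.2649% + 0.1433 × 5.4427% + 0.2101 × 5.1612% = 6.5584%.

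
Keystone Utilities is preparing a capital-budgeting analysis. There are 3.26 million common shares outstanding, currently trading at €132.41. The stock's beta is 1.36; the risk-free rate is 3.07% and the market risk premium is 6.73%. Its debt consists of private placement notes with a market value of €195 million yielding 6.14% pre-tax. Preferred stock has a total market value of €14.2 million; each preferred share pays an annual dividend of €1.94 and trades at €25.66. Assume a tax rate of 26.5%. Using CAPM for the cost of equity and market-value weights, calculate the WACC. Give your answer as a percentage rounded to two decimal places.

9.77%

Cost of equity via CAPM: Re = 3.07% + 1.36 × 6.73% = 12.2228%.
Cost of preferred: Rp = 1.94 / 25.66 = 7.5604%.
Market value of equity E = 132.41 × 3.26m = 431.6566m.
Total capital V = 431.6566 + 14.2 + 195 = 640.8566.
Equity: weight = 431.6566/640.8566 = 0.6736; cost = 12.2228%.
Preferred: weight = 14.2/640.8566 = 0.0222; cost = 7.5604%.
Private placement notes: weight = 195/640.8566 = 0.3043; after-tax cost = 6.14% × (1 − 26.5%) = 4.5129%.
WACC = 0.6736 × 12.2228% + 0.0222 × 7.5604% + 0.3043 × 4.5129% = 9.7735%.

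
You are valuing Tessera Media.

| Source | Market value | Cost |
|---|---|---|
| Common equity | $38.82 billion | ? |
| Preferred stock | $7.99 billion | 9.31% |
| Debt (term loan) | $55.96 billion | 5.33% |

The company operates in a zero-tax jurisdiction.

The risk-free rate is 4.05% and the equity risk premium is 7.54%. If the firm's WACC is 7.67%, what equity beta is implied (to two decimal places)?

Total capital V = 38.82 + 7.99 + 55.96 = 102.77.
Equity weight = 38.82/102.77 = 0.3777.
Preferred weight = 7.99/102.77 = 0.0777.
Term loan weight = 55.96/102.77 = 0.5445.
Debt contribution = 0.5445 × 5.33% × (1 − 0%) = 2.9023%.
Preferred contribution = 0.0777 × 9.31% = 0.7238%.
Required equity contribution = 7.67% − 3.6261% = 4.0439%  ⇒  Re = 10.7056%.
CAPM: 10.7056% = 4.05% + β × 7.54%  ⇒  β = 0.8827.

0.88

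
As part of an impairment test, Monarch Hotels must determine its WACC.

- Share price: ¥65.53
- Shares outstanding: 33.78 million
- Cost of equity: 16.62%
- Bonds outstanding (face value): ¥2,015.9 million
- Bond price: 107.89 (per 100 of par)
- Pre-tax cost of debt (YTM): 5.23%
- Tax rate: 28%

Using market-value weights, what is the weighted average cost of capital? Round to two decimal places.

Market value of equity E = 65.53 × 33.78m = 2213.6034m. Market value of debt D = 2015.9m × 107.89/100 = 2174.95451m.
Total capital V = 2213.6034 + 2174.95451 = 4388.55791.
Equity: weight = 2213.6034/4388.55791 = 0.5044; cost = 16.62%.
Bonds outstanding: weight = 2174.95451/4388.55791 = 0.4956; after-tax cost = 5.23% × (1 − 28%) = 3.7656%.
WACC = 0.5044 × 16.6200% + 0.4956 × 3.7656% = 10.2494%.

10.25%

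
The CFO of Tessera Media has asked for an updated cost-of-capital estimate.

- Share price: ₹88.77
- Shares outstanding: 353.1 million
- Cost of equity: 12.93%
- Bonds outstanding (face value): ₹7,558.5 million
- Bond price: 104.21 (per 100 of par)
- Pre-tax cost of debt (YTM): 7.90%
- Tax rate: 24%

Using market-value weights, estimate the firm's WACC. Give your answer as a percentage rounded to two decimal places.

Market value of equity E = 88.77 × 353.1m = 31344.687m. Market value of debt D = 7558.5m × 104.21/100 = 7876.71285m.
Total capital V = 31344.687 + 7876.71285 = 39221.39985.
Equity: weight = 31344.687/39221.39985 = 0.7992; cost = 12.93%.
Bonds outstanding: weight = 7876.71285/39221.39985 = 0.2008; after-tax cost = 7.9% × (1 − 24%) = 6.0040%.
WACC = 0.7992 × 12.9300% + 0.2008 × 6.0040% = 11.5391%.

11.54%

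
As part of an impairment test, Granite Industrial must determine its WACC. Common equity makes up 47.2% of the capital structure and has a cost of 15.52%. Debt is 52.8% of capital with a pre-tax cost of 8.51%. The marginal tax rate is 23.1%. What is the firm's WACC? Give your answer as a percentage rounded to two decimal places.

10.78%

After-tax cost of debt = 8.51% × (1 − 23.1%) = 6.5442%.
WACC = 0.472 × 15.5200% + 0.528 × 6.5442% = 10.7808%.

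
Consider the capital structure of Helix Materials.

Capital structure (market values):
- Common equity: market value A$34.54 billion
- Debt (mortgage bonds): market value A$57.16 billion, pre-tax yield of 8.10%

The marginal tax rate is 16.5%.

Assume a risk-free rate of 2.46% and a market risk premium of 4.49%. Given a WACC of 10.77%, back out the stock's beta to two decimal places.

Total capital V = 34.54 + 57.16 = 91.7.
Equity weight = 34.54/91.7 = 0.3767.
Mortgage bonds weight = 57.16/91.7 = 0.6233.
Debt contribution = 0.6233 × 8.1% × (1 − 16.5%) = 4.2159%.
Required equity contribution = 10.77% − 4.2159% = 6.5541%  ⇒  Re = 17.4003%.
CAPM: 17.4003% = 2.46% + β × 4.49%  ⇒  β = 3.3275.

3.33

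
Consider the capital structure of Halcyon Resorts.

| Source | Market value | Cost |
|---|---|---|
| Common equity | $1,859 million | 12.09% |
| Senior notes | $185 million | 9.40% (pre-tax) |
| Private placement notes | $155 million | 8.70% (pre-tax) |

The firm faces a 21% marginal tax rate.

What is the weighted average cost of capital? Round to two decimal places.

11.33%

Total capital V = 1859 + 185 + 155 = 2199.
Equity: weight = 1859/2199 = 0.8454; cost = 12.09%.
Senior notes: weight = 185/2199 = 0.0841; after-tax cost = 9.4% × (1 − 21%) = 7.4260%.
Private placement notes: weight = 155/2199 = 0.0705; after-tax cost = 8.7% × (1 − 21%) = 6.8730%.
WACC = 0.8454 × 12.0900% + 0.0841 × 7.4260% + 0.0705 × 6.8730% = 11.3299%.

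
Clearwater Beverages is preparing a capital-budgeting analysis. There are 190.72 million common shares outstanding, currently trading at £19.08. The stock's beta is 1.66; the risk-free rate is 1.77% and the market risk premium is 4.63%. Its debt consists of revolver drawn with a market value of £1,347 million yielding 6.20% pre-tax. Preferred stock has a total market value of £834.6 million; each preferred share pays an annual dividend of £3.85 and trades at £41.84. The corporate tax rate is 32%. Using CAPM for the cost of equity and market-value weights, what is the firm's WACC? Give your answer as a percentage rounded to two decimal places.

8.21%

Cost of equity via CAPM: Re = 1.77% + 1.66 × 4.63% = 9.4558%.
Cost of preferred: Rp = 3.85 / 41.84 = 9.2017%.
Market value of equity E = 19.08 × 190.72m = 3638.9376m.
Total capital V = 3638.9376 + 834.6 + 1347 = 5820.5376.
Equity: weight = 3638.9376/5820.5376 = 0.6252; cost = 9.4558%.
Preferred: weight = 834.6/5820.5376 = 0.1434; cost = 9.2017%.
Revolver drawn: weight = 1347/5820.5376 = 0.2314; after-tax cost = 6.2% × (1 − 32%) = 4.2160%.
WACC = 0.6252 × 9.4558% + 0.1434 × 9.2017% + 0.2314 × 4.2160% = 8.2068%.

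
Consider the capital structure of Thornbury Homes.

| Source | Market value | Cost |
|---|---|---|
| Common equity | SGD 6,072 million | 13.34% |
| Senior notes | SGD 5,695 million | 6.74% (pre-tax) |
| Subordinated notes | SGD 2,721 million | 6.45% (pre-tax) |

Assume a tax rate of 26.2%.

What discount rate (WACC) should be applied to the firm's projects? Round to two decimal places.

Total capital V = 6072 + 5695 + 2721 = 14488.
Equity: weight = 6072/14488 = 0.4191; cost = 13.34%.
Senior notes: weight = 5695/14488 = 0.3931; after-tax cost = 6.74% × (1 − 26.2%) = 4.9741%.
Subordinated notes: weight = 2721/14488 = 0.1878; after-tax cost = 6.45% × (1 − 26.2%) = 4.7601%.
WACC = 0.4191 × 13.3400% + 0.3931 × 4.9741% + 0.1878 × 4.7601% = 8.4401%.

8.44%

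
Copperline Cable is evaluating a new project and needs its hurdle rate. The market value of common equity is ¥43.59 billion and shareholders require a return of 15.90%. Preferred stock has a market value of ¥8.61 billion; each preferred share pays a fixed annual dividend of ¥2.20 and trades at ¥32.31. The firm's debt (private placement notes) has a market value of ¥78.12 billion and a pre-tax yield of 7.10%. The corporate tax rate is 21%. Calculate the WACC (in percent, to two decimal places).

9.13%

Cost of preferred: Rp = 2.2 / 32.31 = 6.8090%.
Total capital V = 43.59 + 8.61 + 78.12 = 130.32.
Equity: weight = 43.59/130.32 = 0.3345; cost = 15.9%.
Preferred: weight = 8.61/130.32 = 0.0661; cost = 6.809%.
Private placement notes: weight = 78.12/130.32 = 0.5994; after-tax cost = 7.1% × (1 − 21%) = 5.6090%.
WACC = 0.3345 × 15.9000% + 0.0661 × 6.8090% + 0.5994 × 5.6090% = 9.1305%.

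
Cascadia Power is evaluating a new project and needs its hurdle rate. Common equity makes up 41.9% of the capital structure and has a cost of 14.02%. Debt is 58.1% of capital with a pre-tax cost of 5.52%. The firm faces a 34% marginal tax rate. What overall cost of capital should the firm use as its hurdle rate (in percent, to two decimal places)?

7.99%

After-tax cost of debt = 5.52% × (1 − 34%) = 3.6432%.
WACC = 0.419 × 14.0200% + 0.581 × 3.6432% = 7.9911%.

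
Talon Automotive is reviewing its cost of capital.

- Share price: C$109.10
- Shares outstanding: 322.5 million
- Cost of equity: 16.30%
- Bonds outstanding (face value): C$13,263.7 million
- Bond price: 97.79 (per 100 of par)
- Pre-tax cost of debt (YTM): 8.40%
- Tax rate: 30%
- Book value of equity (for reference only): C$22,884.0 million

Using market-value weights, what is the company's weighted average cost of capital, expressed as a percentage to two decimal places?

Market value of equity E = 109.1 × 322.5m = 35184.75m. Market value of debt D = 13263.7m × 97.79/100 = 12970.57223m.
Total capital V = 35184.75 + 12970.57223 = 48155.32223.
Equity: weight = 35184.75/48155.32223 = 0.7307; cost = 16.3%.
Bonds outstanding: weight = 12970.57223/48155.32223 = 0.2693; after-tax cost = 8.4% × (1 − 30%) = 5.8800%.
WACC = 0.7307 × 16.3000% + 0.2693 × 5.8800% = 13.4934%.

13.49%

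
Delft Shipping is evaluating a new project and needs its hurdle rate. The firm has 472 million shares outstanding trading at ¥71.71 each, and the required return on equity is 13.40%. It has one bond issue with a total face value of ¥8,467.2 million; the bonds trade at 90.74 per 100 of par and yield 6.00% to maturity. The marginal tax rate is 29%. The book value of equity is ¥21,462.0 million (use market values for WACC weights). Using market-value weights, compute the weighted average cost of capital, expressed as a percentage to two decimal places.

Market value of equity E = 71.71 × 472m = 33847.12m. Market value of debt D = 8467.2m × 90.74/100 = 7683.13728m.
Total capital V = 33847.12 + 7683.13728 = 41530.25728.
Equity: weight = 33847.12/41530.25728 = 0.8150; cost = 13.4%.
Bonds outstanding: weight = 7683.13728/41530.25728 = 0.1850; after-tax cost = 6% × (1 − 29%) = 4.2600%.
WACC = 0.8150 × 13.4000% + 0.1850 × 4.2600% = 11.7091%.

11.71%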